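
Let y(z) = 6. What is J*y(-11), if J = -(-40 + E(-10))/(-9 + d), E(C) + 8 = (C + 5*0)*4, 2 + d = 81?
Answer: 264/35 ≈ 7.5429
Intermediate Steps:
d = 79 (d = -2 + 81 = 79)
E(C) = -8 + 4*C (E(C) = -8 + (C + 5*0)*4 = -8 + (C + 0)*4 = -8 + C*4 = -8 + 4*C)
J = 44/35 (J = -(-40 + (-8 + 4*(-10)))/(-9 + 79) = -(-40 + (-8 - 40))/70 = -(-40 - 48)/70 = -(-88)/70 = -1*(-44/35) = 44/35 ≈ 1.2571)
J*y(-11) = (44/35)*6 = 264/35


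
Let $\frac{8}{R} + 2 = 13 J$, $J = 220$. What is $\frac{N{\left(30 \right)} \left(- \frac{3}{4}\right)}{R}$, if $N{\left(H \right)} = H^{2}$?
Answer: $- \frac{964575}{4} \approx -2.4114 \cdot 10^{5}$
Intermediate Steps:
$R = \frac{4}{1429}$ ($R = \frac{8}{-2 + 13 \cdot 220} = \frac{8}{-2 + 2860} = \frac{8}{2858} = 8 \cdot \frac{1}{2858} = \frac{4}{1429} \approx 0.0027992$)
$\frac{N{\left(30 \right)} \left(- \frac{3}{4}\right)}{R} = \frac{30^{2} \left(- \frac{3}{4}\right)}{\frac{4}{1429}} = 900 \left(\left(-3\right) \frac{1}{4}\right) \frac{1429}{4} = 900 \left(- \frac{3}{4}\right) \frac{1429}{4} = \left(-675\right) \frac{1429}{4} = - \frac{964575}{4}$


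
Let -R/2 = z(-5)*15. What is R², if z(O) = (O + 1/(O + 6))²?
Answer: 230400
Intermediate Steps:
z(O) = (O + 1/(6 + O))²
R = -480 (R = -2*(1 + (-5)² + 6*(-5))²/(6 - 5)²*15 = -2*(1 + 25 - 30)²/1²*15 = -2*1*(-4)²*15 = -2*1*16*15 = -32*15 = -2*240 = -480)
R² = (-480)² = 230400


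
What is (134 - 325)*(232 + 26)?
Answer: -49278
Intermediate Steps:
(134 - 325)*(232 + 26) = -191*258 = -49278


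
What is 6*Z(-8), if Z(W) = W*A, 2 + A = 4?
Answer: -96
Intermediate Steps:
A = 2 (A = -2 + 4 = 2)
Z(W) = 2*W (Z(W) = W*2 = 2*W)
6*Z(-8) = 6*(2*(-8)) = 6*(-16) = -96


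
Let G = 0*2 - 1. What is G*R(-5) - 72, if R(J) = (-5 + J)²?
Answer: -172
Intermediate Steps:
G = -1 (G = 0 - 1 = -1)
G*R(-5) - 72 = -(-5 - 5)² - 72 = -1*(-10)² - 72 = -1*100 - 72 = -100 - 72 = -172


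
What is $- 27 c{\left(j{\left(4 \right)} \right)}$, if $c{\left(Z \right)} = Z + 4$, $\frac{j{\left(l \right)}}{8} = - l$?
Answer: $756$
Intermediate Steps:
$j{\left(l \right)} = - 8 l$ ($j{\left(l \right)} = 8 \left(- l\right) = - 8 l$)
$c{\left(Z \right)} = 4 + Z$
$- 27 c{\left(j{\left(4 \right)} \right)} = - 27 \left(4 - 32\right) = \left(-27\right) \left(-28\right) = 756$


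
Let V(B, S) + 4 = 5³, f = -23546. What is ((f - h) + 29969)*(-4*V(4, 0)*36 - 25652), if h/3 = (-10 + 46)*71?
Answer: 53629620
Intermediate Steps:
V(B, S) = 121 (V(B, S) = -4 + 5³ = -4 + 125 = 121)
h = 7668 (h = 3*((-10 + 46)*71) = 3*(36*71) = 3*2556 = 7668)
((f - h) + 29969)*(-4*V(4, 0)*36 - 25652) = ((-23546 - 1*7668) + 29969)*(-4*121*36 - 25652) = ((-23546 - 7668) + 29969)*(-484*36 - 25652) = (-31214 + 29969)*(-17424 - 25652) = -1245*(-43076) = 53629620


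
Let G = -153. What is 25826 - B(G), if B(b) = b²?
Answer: 2417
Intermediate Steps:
25826 - B(G) = 25826 - 1*(-153)² = 25826 - 1*23409 = 25826 - 23409 = 2417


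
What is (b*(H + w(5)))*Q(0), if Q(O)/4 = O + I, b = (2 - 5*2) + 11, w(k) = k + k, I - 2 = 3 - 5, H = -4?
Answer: 0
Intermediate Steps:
I = 0 (I = 2 + (3 - 5) = 2 - 2 = 0)
w(k) = 2*k
b = 3 (b = (2 - 10) + 11 = -8 + 11 = 3)
Q(O) = 4*O (Q(O) = 4*(O + 0) = 4*O)
(b*(H + w(5)))*Q(0) = (3*(-4 + 2*5))*(4*0) = (3*(-4 + 10))*0 = (3*6)*0 = 18*0 = 0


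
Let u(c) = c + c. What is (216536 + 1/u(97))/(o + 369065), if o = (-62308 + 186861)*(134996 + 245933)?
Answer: 42007985/9204566447588 ≈ 4.5638e-6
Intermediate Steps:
o = 47445849737 (o = 124553*380929 = 47445849737)
u(c) = 2*c
(216536 + 1/u(97))/(o + 369065) = (216536 + 1/(2*97))/(47445849737 + 369065) = (216536 + 1/194)/47446218802 = (216536 + 1/194)*(1/47446218802) = (42007985/194)*(1/47446218802) = 42007985/9204566447588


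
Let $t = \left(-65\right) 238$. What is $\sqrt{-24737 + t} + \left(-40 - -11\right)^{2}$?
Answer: $841 + i \sqrt{40207} \approx 841.0 + 200.52 i$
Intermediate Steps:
$t = -15470$
$\sqrt{-24737 + t} + \left(-40 - -11\right)^{2} = \sqrt{-24737 - 15470} + \left(-40 - -11\right)^{2} = \sqrt{-40207} + \left(-40 + \left(\left(-1 + 27\right) - 15\right)\right)^{2} = i \sqrt{40207} + \left(-40 + \left(26 - 15\right)\right)^{2} = i \sqrt{40207} + \left(-40 + 11\right)^{2} = i \sqrt{40207} + \left(-29\right)^{2} = i \sqrt{40207} + 841 = 841 + i \sqrt{40207}$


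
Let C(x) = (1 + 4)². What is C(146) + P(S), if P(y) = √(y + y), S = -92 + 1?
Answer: 25 + I*√182 ≈ 25.0 + 13.491*I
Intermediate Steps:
S = -91
C(x) = 25 (C(x) = 5² = 25)
P(y) = √2*√y (P(y) = √(2*y) = √2*√y)
C(146) + P(S) = 25 + √2*√(-91) = 25 + √2*(I*√91) = 25 + I*√182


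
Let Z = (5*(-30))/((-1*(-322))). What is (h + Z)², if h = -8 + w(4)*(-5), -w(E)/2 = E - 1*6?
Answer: 21003889/25921 ≈ 810.30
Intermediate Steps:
w(E) = 12 - 2*E (w(E) = -2*(E - 1*6) = -2*(E - 6) = -2*(-6 + E) = 12 - 2*E)
Z = -75/161 (Z = -150/322 = -150*1/322 = -75/161 ≈ -0.46584)
h = -28 (h = -8 + (12 - 2*4)*(-5) = -8 + (12 - 8)*(-5) = -8 + 4*(-5) = -8 - 20 = -28)
(h + Z)² = (-28 - 75/161)² = (-4583/161)² = 21003889/25921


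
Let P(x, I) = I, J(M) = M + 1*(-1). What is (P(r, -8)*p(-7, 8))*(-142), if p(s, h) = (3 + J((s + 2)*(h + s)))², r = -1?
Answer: 10224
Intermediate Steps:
J(M) = -1 + M (J(M) = M - 1 = -1 + M)
p(s, h) = (2 + (2 + s)*(h + s))² (p(s, h) = (3 + (-1 + (s + 2)*(h + s)))² = (3 + (-1 + (2 + s)*(h + s)))² = (2 + (2 + s)*(h + s))²)
(P(r, -8)*p(-7, 8))*(-142) = -8*(2 + (-7)² + 2*8 + 2*(-7) + 8*(-7))²*(-142) = -8*(2 + 49 + 16 - 14 - 56)²*(-142) = -8*(-3)²*(-142) = -8*9*(-142) = -72*(-142) = 10224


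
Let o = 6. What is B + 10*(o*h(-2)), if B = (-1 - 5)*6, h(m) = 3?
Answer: 144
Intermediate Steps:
B = -36 (B = -6*6 = -36)
B + 10*(o*h(-2)) = -36 + 10*(6*3) = -36 + 10*18 = -36 + 180 = 144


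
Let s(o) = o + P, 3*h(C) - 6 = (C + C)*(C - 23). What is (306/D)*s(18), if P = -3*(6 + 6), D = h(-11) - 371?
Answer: 16524/359 ≈ 46.028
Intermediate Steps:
h(C) = 2 + 2*C*(-23 + C)/3 (h(C) = 2 + ((C + C)*(C - 23))/3 = 2 + ((2*C)*(-23 + C))/3 = 2 + (2*C*(-23 + C))/3 = 2 + 2*C*(-23 + C)/3)
D = -359/3 (D = (2 - 46/3*(-11) + (2/3)*(-11)**2) - 371 = (2 + 506/3 + (2/3)*121) - 371 = (2 + 506/3 + 242/3) - 371 = 754/3 - 371 = -359/3 ≈ -119.67)
P = -36 (P = -3*12 = -36)
s(o) = -36 + o (s(o) = o - 36 = -36 + o)
(306/D)*s(18) = (306/(-359/3))*(-36 + 18) = (306*(-3/359))*(-18) = -918/359*(-18) = 16524/359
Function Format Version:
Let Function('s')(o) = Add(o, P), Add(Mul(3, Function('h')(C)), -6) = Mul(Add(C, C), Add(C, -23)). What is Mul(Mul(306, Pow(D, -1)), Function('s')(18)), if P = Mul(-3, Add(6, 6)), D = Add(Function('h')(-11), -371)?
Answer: Rational(16524, 359) ≈ 46.028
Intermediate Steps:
Function('h')(C) = Add(2, Mul(Rational(2, 3), C, Add(-23, C))) (Function('h')(C) = Add(2, Mul(Rational(1, 3), Mul(Add(C, C), Add(C, -23)))) = Add(2, Mul(Rational(1, 3), Mul(Mul(2, C), Add(-23, C)))) = Add(2, Mul(Rational(1, 3), Mul(2, C, Add(-23, C)))) = Add(2, Mul(Rational(2, 3), C, Add(-23, C))))
D = Rational(-359, 3) (D = Add(Add(2, Mul(Rational(-46, 3), -11), Mul(Rational(2, 3), Pow(-11, 2))), -371) = Add(Add(2, Rational(506, 3), Mul(Rational(2, 3), 121)), -371) = Add(Add(2, Rational(506, 3), Rational(242, 3)), -371) = Add(Rational(754, 3), -371) = Rational(-359, 3) ≈ -119.67)
P = -36 (P = Mul(-3, 12) = -36)
Function('s')(o) = Add(-36, o) (Function('s')(o) = Add(o, -36) = Add(-36, o))
Mul(Mul(306, Pow(D, -1)), Function('s')(18)) = Mul(Mul(306, Pow(Rational(-359, 3), -1)), Add(-36, 18)) = Mul(Mul(306, Rational(-3, 359)), -18) = Mul(Rational(-918, 359), -18) = Rational(16524, 359)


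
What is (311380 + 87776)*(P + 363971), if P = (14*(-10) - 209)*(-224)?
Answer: 176485627932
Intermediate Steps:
P = 78176 (P = (-140 - 209)*(-224) = -349*(-224) = 78176)
(311380 + 87776)*(P + 363971) = (311380 + 87776)*(78176 + 363971) = 399156*442147 = 176485627932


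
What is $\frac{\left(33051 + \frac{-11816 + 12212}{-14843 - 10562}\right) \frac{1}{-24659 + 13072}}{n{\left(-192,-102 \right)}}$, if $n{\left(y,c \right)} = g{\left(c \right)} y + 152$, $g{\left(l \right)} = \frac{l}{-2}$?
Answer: $\frac{839660259}{2837704965400} \approx 0.00029589$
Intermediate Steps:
$g{\left(l \right)} = - \frac{l}{2}$ ($g{\left(l \right)} = l \left(- \frac{1}{2}\right) = - \frac{l}{2}$)
$n{\left(y,c \right)} = 152 - \frac{c y}{2}$ ($n{\left(y,c \right)} = - \frac{c}{2} y + 152 = - \frac{c y}{2} + 152 = 152 - \frac{c y}{2}$)
$\frac{\left(33051 + \frac{-11816 + 12212}{-14843 - 10562}\right) \frac{1}{-24659 + 13072}}{n{\left(-192,-102 \right)}} = \frac{\left(33051 + \frac{-11816 + 12212}{-14843 - 10562}\right) \frac{1}{-24659 + 13072}}{152 - \left(-51\right) \left(-192\right)} = \frac{\left(33051 + \frac{396}{-25405}\right) \frac{1}{-11587}}{152 - 9792} = \frac{\left(33051 + 396 \left(- \frac{1}{25405}\right)\right) \left(- \frac{1}{11587}\right)}{-9640} = \left(33051 - \frac{396}{25405}\right) \left(- \frac{1}{11587}\right) \left(- \frac{1}{9640}\right) = \frac{839660259}{25405} \left(- \frac{1}{11587}\right) \left(- \frac{1}{9640}\right) = \left(- \frac{839660259}{294367735}\right) \left(- \frac{1}{9640}\right) = \frac{839660259}{2837704965400}$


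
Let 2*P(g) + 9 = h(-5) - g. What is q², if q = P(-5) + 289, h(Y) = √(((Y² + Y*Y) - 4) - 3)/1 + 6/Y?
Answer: 8203571/100 + 1432*√43/5 ≈ 83914.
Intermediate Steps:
h(Y) = √(-7 + 2*Y²) + 6/Y (h(Y) = √(((Y² + Y²) - 4) - 3)*1 + 6/Y = √((2*Y² - 4) - 3)*1 + 6/Y = √((-4 + 2*Y²) - 3)*1 + 6/Y = √(-7 + 2*Y²)*1 + 6/Y = √(-7 + 2*Y²) + 6/Y)
P(g) = -51/10 + √43/2 - g/2 (P(g) = -9/2 + ((√(-7 + 2*(-5)²) + 6/(-5)) - g)/2 = -9/2 + ((√(-7 + 2*25) + 6*(-⅕)) - g)/2 = -9/2 + ((√(-7 + 50) - 6/5) - g)/2 = -9/2 + ((√43 - 6/5) - g)/2 = -9/2 + ((-6/5 + √43) - g)/2 = -9/2 + (-6/5 + √43 - g)/2 = -9/2 + (-⅗ + √43/2 - g/2) = -51/10 + √43/2 - g/2)
q = 1432/5 + √43/2 (q = (-51/10 + √43/2 - ½*(-5)) + 289 = (-51/10 + √43/2 + 5/2) + 289 = (-13/5 + √43/2) + 289 = 1432/5 + √43/2 ≈ 289.68)
q² = (1432/5 + √43/2)²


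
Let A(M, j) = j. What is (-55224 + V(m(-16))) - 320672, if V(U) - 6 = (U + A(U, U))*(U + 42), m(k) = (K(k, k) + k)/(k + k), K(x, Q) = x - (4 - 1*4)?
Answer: -375804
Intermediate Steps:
K(x, Q) = x (K(x, Q) = x - (4 - 4) = x - 1*0 = x + 0 = x)
m(k) = 1 (m(k) = (k + k)/(k + k) = (2*k)/((2*k)) = (2*k)*(1/(2*k)) = 1)
V(U) = 6 + 2*U*(42 + U) (V(U) = 6 + (U + U)*(U + 42) = 6 + (2*U)*(42 + U) = 6 + 2*U*(42 + U))
(-55224 + V(m(-16))) - 320672 = (-55224 + (6 + 2*1**2 + 84*1)) - 320672 = (-55224 + (6 + 2*1 + 84)) - 320672 = (-55224 + (6 + 2 + 84)) - 320672 = (-55224 + 92) - 320672 = -55132 - 320672 = -375804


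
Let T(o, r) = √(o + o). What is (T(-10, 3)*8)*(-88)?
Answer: -1408*I*√5 ≈ -3148.4*I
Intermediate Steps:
T(o, r) = √2*√o (T(o, r) = √(2*o) = √2*√o)
(T(-10, 3)*8)*(-88) = ((√2*√(-10))*8)*(-88) = ((√2*(I*√10))*8)*(-88) = ((2*I*√5)*8)*(-88) = (16*I*√5)*(-88) = -1408*I*√5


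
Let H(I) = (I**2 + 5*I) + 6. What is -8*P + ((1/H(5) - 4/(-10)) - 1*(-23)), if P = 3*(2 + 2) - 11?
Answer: 4317/280 ≈ 15.418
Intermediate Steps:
H(I) = 6 + I**2 + 5*I
P = 1 (P = 3*4 - 11 = 12 - 11 = 1)
-8*P + ((1/H(5) - 4/(-10)) - 1*(-23)) = -8*1 + ((1/(6 + 5**2 + 5*5) - 4/(-10)) - 1*(-23)) = -8 + ((1/(6 + 25 + 25) - 4*(-1/10)) + 23) = -8 + ((1/56 + 2/5) + 23) = -8 + (117/280 + 23) = -8 + 6557/280 = 4317/280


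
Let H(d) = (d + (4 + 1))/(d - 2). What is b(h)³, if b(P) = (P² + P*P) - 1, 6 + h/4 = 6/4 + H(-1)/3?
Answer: 253479900380903/531441 ≈ 4.7697e+8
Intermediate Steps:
H(d) = (5 + d)/(-2 + d) (H(d) = (d + 5)/(-2 + d) = (5 + d)/(-2 + d))
h = -178/9 (h = -24 + 4*(6/4 + ((5 - 1)/(-2 - 1))/3) = -24 + 4*(6*(¼) + (4/(-3))*(⅓)) = -24 + 4*(3/2 - ⅓*4*(⅓)) = -24 + 4*(3/2 - 4/3*⅓) = -24 + 4*(3/2 - 4/9) = -24 + 4*(19/18) = -24 + 38/9 = -178/9 ≈ -19.778)
b(P) = -1 + 2*P² (b(P) = (P² + P²) - 1 = 2*P² - 1 = -1 + 2*P²)
b(h)³ = (-1 + 2*(-178/9)²)³ = (-1 + 2*(31684/81))³ = (-1 + 63368/81)³ = (63287/81)³ = 253479900380903/531441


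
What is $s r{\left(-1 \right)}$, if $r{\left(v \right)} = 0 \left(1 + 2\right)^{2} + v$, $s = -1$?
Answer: $1$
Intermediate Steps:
$r{\left(v \right)} = v$ ($r{\left(v \right)} = 0 \cdot 3^{2} + v = 0 \cdot 9 + v = 0 + v = v$)
$s r{\left(-1 \right)} = \left(-1\right) \left(-1\right) = 1$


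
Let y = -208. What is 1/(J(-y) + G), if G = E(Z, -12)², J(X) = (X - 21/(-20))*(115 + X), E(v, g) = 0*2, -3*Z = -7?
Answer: 20/1350463 ≈ 1.4810e-5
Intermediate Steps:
Z = 7/3 (Z = -⅓*(-7) = 7/3 ≈ 2.3333)
E(v, g) = 0
J(X) = (115 + X)*(21/20 + X) (J(X) = (X - 21*(-1/20))*(115 + X) = (X + 21/20)*(115 + X) = (21/20 + X)*(115 + X) = (115 + X)*(21/20 + X))
G = 0 (G = 0² = 0)
1/(J(-y) + G) = 1/((483/4 + (-1*(-208))² + 2321*(-1*(-208))/20) + 0) = 1/((483/4 + 208² + (2321/20)*208) + 0) = 1/((483/4 + 43264 + 120692/5) + 0) = 1/(1350463/20 + 0) = 1/(1350463/20) = 20/1350463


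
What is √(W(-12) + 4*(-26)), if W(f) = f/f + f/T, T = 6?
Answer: I*√105 ≈ 10.247*I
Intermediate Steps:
W(f) = 1 + f/6 (W(f) = f/f + f/6 = 1 + f*(⅙) = 1 + f/6)
√(W(-12) + 4*(-26)) = √((1 + (⅙)*(-12)) + 4*(-26)) = √((1 - 2) - 104) = √(-1 - 104) = √(-105) = I*√105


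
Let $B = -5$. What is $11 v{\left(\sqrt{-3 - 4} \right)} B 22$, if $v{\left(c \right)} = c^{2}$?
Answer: $8470$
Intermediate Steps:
$11 v{\left(\sqrt{-3 - 4} \right)} B 22 = 11 \left(\sqrt{-3 - 4}\right)^{2} \left(-5\right) 22 = 11 \left(\sqrt{-7}\right)^{2} \left(-5\right) 22 = 11 \left(i \sqrt{7}\right)^{2} \left(-5\right) 22 = 11 \left(-7\right) \left(-5\right) 22 = \left(-77\right) \left(-5\right) 22 = 385 \cdot 22 = 8470$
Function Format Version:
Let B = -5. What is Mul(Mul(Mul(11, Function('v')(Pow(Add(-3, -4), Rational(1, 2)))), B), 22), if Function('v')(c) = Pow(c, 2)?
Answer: 8470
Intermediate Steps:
Mul(Mul(Mul(11, Function('v')(Pow(Add(-3, -4), Rational(1, 2)))), B), 22) = Mul(Mul(Mul(11, Pow(Pow(Add(-3, -4), Rational(1, 2)), 2)), -5), 22) = Mul(Mul(Mul(11, Pow(Pow(-7, Rational(1, 2)), 2)), -5), 22) = Mul(Mul(Mul(11, Pow(Mul(I, Pow(7, Rational(1, 2))), 2)), -5), 22) = Mul(Mul(Mul(11, -7), -5), 22) = Mul(Mul(-77, -5), 22) = Mul(385, 22) = 8470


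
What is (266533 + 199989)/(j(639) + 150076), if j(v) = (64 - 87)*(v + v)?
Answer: 233261/60341 ≈ 3.8657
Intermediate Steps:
j(v) = -46*v
(266533 + 199989)/(j(639) + 150076) = (266533 + 199989)/(-46*639 + 150076) = 466522/(-29394 + 150076) = 466522/120682 = 466522*(1/120682) = 233261/60341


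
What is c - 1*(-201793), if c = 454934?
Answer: 656727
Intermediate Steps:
c - 1*(-201793) = 454934 - 1*(-201793) = 454934 + 201793 = 656727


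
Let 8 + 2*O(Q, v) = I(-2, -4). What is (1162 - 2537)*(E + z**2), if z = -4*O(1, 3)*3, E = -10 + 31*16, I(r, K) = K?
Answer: -7796250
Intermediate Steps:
O(Q, v) = -6 (O(Q, v) = -4 + (1/2)*(-4) = -4 - 2 = -6)
E = 486 (E = -10 + 496 = 486)
z = 72 (z = -4*(-6)*3 = 24*3 = 72)
(1162 - 2537)*(E + z**2) = (1162 - 2537)*(486 + 72**2) = -1375*(486 + 5184) = -1375*5670 = -7796250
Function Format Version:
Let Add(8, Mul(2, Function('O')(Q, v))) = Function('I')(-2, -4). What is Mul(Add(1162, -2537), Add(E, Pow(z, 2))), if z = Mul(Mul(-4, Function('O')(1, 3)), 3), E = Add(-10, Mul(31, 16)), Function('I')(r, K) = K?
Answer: -7796250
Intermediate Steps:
Function('O')(Q, v) = -6 (Function('O')(Q, v) = Add(-4, Mul(Rational(1, 2), -4)) = Add(-4, -2) = -6)
E = 486 (E = Add(-10, 496) = 486)
z = 72 (z = Mul(Mul(-4, -6), 3) = Mul(24, 3) = 72)
Mul(Add(1162, -2537), Add(E, Pow(z, 2))) = Mul(Add(1162, -2537), Add(486, Pow(72, 2))) = Mul(-1375, Add(486, 5184)) = Mul(-1375, 5670) = -7796250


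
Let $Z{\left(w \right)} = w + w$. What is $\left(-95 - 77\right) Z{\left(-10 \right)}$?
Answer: $3440$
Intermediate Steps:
$Z{\left(w \right)} = 2 w$
$\left(-95 - 77\right) Z{\left(-10 \right)} = \left(-95 - 77\right) 2 \left(-10\right) = \left(-172\right) \left(-20\right) = 3440$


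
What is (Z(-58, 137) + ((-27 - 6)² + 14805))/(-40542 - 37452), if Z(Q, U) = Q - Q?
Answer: -883/4333 ≈ -0.20378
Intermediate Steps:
Z(Q, U) = 0
(Z(-58, 137) + ((-27 - 6)² + 14805))/(-40542 - 37452) = (0 + ((-27 - 6)² + 14805))/(-40542 - 37452) = (0 + ((-33)² + 14805))/(-77994) = (0 + (1089 + 14805))*(-1/77994) = (0 + 15894)*(-1/77994) = 15894*(-1/77994) = -883/4333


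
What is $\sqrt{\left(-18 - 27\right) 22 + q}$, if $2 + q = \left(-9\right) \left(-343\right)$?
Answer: $\sqrt{2095} \approx 45.771$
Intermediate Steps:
$q = 3085$ ($q = -2 - -3087 = -2 + 3087 = 3085$)
$\sqrt{\left(-18 - 27\right) 22 + q} = \sqrt{\left(-18 - 27\right) 22 + 3085} = \sqrt{\left(-45\right) 22 + 3085} = \sqrt{-990 + 3085} = \sqrt{2095}$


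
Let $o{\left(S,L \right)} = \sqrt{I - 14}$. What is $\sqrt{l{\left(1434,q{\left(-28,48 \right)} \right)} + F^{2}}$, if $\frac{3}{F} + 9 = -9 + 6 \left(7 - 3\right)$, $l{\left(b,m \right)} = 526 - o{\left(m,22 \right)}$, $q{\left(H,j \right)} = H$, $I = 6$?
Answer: $\frac{\sqrt{2105 - 8 i \sqrt{2}}}{2} \approx 22.94 - 0.061648 i$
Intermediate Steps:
$o{\left(S,L \right)} = 2 i \sqrt{2}$ ($o{\left(S,L \right)} = \sqrt{6 - 14} = \sqrt{-8} = 2 i \sqrt{2}$)
$l{\left(b,m \right)} = 526 - 2 i \sqrt{2}$
$F = \frac{1}{2}$ ($F = \frac{3}{-9 - \left(9 - 6 \left(7 - 3\right)\right)} = \frac{3}{-9 + \left(-9 + 6 \cdot 4\right)} = \frac{3}{-9 + \left(-9 + 24\right)} = \frac{3}{-9 + 15} = \frac{3}{6} = 3 \cdot \frac{1}{6} = \frac{1}{2} \approx 0.5$)
$\sqrt{l{\left(1434,q{\left(-28,48 \right)} \right)} + F^{2}} = \sqrt{\left(526 - 2 i \sqrt{2}\right) + \left(\frac{1}{2}\right)^{2}} = \sqrt{\left(526 - 2 i \sqrt{2}\right) + \frac{1}{4}} = \sqrt{\frac{2105}{4} - 2 i \sqrt{2}}$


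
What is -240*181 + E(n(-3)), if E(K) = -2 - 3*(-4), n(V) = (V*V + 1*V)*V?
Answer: -43430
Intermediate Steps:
n(V) = V*(V + V**2) (n(V) = (V**2 + V)*V = (V + V**2)*V = V*(V + V**2))
E(K) = 10 (E(K) = -2 + 12 = 10)
-240*181 + E(n(-3)) = -240*181 + 10 = -43440 + 10 = -43430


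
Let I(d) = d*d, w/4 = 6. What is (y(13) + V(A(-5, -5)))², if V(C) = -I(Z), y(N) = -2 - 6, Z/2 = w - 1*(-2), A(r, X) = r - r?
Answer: 7354944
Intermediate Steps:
w = 24 (w = 4*6 = 24)
A(r, X) = 0
Z = 52 (Z = 2*(24 - 1*(-2)) = 2*(24 + 2) = 2*26 = 52)
y(N) = -8
I(d) = d²
V(C) = -2704 (V(C) = -1*52² = -1*2704 = -2704)
(y(13) + V(A(-5, -5)))² = (-8 - 2704)² = (-2712)² = 7354944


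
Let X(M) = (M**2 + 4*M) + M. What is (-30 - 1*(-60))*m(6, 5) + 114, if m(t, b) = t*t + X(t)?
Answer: 3174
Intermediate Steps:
X(M) = M**2 + 5*M
m(t, b) = t**2 + t*(5 + t) (m(t, b) = t*t + t*(5 + t) = t**2 + t*(5 + t))
(-30 - 1*(-60))*m(6, 5) + 114 = (-30 - 1*(-60))*(6*(5 + 2*6)) + 114 = (-30 + 60)*(6*(5 + 12)) + 114 = 30*(6*17) + 114 = 30*102 + 114 = 3060 + 114 = 3174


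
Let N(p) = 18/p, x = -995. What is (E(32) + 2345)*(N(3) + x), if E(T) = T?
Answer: -2350853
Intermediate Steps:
(E(32) + 2345)*(N(3) + x) = (32 + 2345)*(18/3 - 995) = 2377*(18*(⅓) - 995) = 2377*(6 - 995) = 2377*(-989) = -2350853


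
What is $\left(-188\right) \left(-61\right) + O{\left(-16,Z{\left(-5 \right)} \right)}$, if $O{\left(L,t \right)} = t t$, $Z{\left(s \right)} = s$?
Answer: $11493$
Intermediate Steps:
$O{\left(L,t \right)} = t^{2}$
$\left(-188\right) \left(-61\right) + O{\left(-16,Z{\left(-5 \right)} \right)} = \left(-188\right) \left(-61\right) + \left(-5\right)^{2} = 11468 + 25 = 11493$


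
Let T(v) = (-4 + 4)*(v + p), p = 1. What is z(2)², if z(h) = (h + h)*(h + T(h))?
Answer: 64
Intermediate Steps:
T(v) = 0 (T(v) = (-4 + 4)*(v + 1) = 0*(1 + v) = 0)
z(h) = 2*h² (z(h) = (h + h)*(h + 0) = (2*h)*h = 2*h²)
z(2)² = (2*2²)² = (2*4)² = 8² = 64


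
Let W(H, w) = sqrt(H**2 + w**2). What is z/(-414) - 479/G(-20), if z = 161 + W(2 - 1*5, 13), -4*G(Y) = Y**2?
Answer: 3961/900 - sqrt(178)/414 ≈ 4.3689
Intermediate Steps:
G(Y) = -Y**2/4
z = 161 + sqrt(178) (z = 161 + sqrt((2 - 1*5)**2 + 13**2) = 161 + sqrt((2 - 5)**2 + 169) = 161 + sqrt((-3)**2 + 169) = 161 + sqrt(9 + 169) = 161 + sqrt(178) ≈ 174.34)
z/(-414) - 479/G(-20) = (161 + sqrt(178))/(-414) - 479/((-1/4*(-20)**2)) = (161 + sqrt(178))*(-1/414) - 479/((-1/4*400)) = (-7/18 - sqrt(178)/414) - 479/(-100) = (-7/18 - sqrt(178)/414) - 479*(-1/100) = (-7/18 - sqrt(178)/414) + 479/100 = 3961/900 - sqrt(178)/414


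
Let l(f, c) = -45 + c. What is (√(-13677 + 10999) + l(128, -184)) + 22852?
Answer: 22623 + I*√2678 ≈ 22623.0 + 51.749*I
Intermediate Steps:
(√(-13677 + 10999) + l(128, -184)) + 22852 = (√(-13677 + 10999) + (-45 - 184)) + 22852 = (√(-2678) - 229) + 22852 = (I*√2678 - 229) + 22852 = (-229 + I*√2678) + 22852 = 22623 + I*√2678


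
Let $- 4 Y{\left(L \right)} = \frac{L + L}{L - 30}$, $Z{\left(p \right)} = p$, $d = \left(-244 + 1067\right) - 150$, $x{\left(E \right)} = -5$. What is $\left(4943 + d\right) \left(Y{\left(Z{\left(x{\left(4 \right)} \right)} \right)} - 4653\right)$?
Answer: $- \frac{182921544}{7} \approx -2.6132 \cdot 10^{7}$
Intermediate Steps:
$d = 673$ ($d = 823 - 150 = 673$)
$Y{\left(L \right)} = - \frac{L}{2 \left(-30 + L\right)}$ ($Y{\left(L \right)} = - \frac{\left(L + L\right) \frac{1}{L - 30}}{4} = - \frac{2 L \frac{1}{-30 + L}}{4} = - \frac{L}{2 \left(-30 + L\right)}$)
$\left(4943 + d\right) \left(Y{\left(Z{\left(x{\left(4 \right)} \right)} \right)} - 4653\right) = \left(4943 + 673\right) \left(\left(-1\right) \left(-5\right) \frac{1}{-60 + 2 \left(-5\right)} - 4653\right) = 5616 \left(\left(-1\right) \left(-5\right) \frac{1}{-60 - 10} - 4653\right) = 5616 \left(\left(-1\right) \left(-5\right) \frac{1}{-70} - 4653\right) = 5616 \left(\left(-1\right) \left(-5\right) \left(- \frac{1}{70}\right) - 4653\right) = 5616 \left(- \frac{1}{14} - 4653\right) = 5616 \left(- \frac{65143}{14}\right) = - \frac{182921544}{7}$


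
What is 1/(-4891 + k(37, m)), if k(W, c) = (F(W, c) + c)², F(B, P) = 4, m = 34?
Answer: -1/3447 ≈ -0.00029011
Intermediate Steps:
k(W, c) = (4 + c)²
1/(-4891 + k(37, m)) = 1/(-4891 + (4 + 34)²) = 1/(-4891 + 38²) = 1/(-4891 + 1444) = 1/(-3447) = -1/3447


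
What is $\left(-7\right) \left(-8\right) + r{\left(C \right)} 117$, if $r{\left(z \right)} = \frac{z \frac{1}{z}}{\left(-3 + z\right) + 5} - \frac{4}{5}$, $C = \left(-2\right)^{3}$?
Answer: $- \frac{571}{10} \approx -57.1$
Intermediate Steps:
$C = -8$
$r{\left(z \right)} = - \frac{4}{5} + \frac{1}{2 + z}$ ($r{\left(z \right)} = 1 \frac{1}{2 + z} - \frac{4}{5} = \frac{1}{2 + z} - \frac{4}{5} = - \frac{4}{5} + \frac{1}{2 + z}$)
$\left(-7\right) \left(-8\right) + r{\left(C \right)} 117 = \left(-7\right) \left(-8\right) + \frac{-3 - -32}{5 \left(2 - 8\right)} 117 = 56 + \frac{-3 + 32}{5 \left(-6\right)} 117 = 56 + \frac{1}{5} \left(- \frac{1}{6}\right) 29 \cdot 117 = 56 - \frac{1131}{10} = - \frac{571}{10}$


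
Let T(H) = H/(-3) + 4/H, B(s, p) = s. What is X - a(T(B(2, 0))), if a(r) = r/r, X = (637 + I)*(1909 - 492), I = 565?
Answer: 1703233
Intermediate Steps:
X = 1703234 (X = (637 + 565)*(1909 - 492) = 1202*1417 = 1703234)
T(H) = 4/H - H/3 (T(H) = H*(-⅓) + 4/H = -H/3 + 4/H = 4/H - H/3)
a(r) = 1
X - a(T(B(2, 0))) = 1703234 - 1*1 = 1703234 - 1 = 1703233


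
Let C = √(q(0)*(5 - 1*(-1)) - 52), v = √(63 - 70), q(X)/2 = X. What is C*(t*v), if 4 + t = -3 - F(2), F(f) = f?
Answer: 18*√91 ≈ 171.71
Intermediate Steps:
q(X) = 2*X
v = I*√7 (v = √(-7) = I*√7 ≈ 2.6458*I)
t = -9 (t = -4 + (-3 - 1*2) = -4 + (-3 - 2) = -4 - 5 = -9)
C = 2*I*√13 (C = √((2*0)*(5 - 1*(-1)) - 52) = √(0*(5 + 1) - 52) = √(0*6 - 52) = √(0 - 52) = √(-52) = 2*I*√13 ≈ 7.2111*I)
C*(t*v) = (2*I*√13)*(-9*I*√7) = 18*√91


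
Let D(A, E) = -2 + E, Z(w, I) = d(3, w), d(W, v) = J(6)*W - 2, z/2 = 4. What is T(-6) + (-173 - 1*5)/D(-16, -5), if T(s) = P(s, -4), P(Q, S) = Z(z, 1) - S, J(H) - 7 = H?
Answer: 465/7 ≈ 66.429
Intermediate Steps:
J(H) = 7 + H
z = 8 (z = 2*4 = 8)
d(W, v) = -2 + 13*W (d(W, v) = (7 + 6)*W - 2 = 13*W - 2 = -2 + 13*W)
Z(w, I) = 37 (Z(w, I) = -2 + 13*3 = -2 + 39 = 37)
P(Q, S) = 37 - S
T(s) = 41 (T(s) = 37 - 1*(-4) = 37 + 4 = 41)
T(-6) + (-173 - 1*5)/D(-16, -5) = 41 + (-173 - 1*5)/(-2 - 5) = 41 + (-173 - 5)/(-7) = 41 - 178*(-⅐) = 41 + 178/7 = 465/7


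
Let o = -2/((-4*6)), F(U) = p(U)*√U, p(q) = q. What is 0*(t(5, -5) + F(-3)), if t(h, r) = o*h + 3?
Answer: 0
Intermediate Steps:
F(U) = U^(3/2) (F(U) = U*√U = U^(3/2))
o = 1/12 (o = -2/(-24) = -2*(-1/24) = 1/12 ≈ 0.083333)
t(h, r) = 3 + h/12 (t(h, r) = h/12 + 3 = 3 + h/12)
0*(t(5, -5) + F(-3)) = 0*((3 + (1/12)*5) + (-3)^(3/2)) = 0*((3 + 5/12) - 3*I*√3) = 0*(41/12 - 3*I*√3) = 0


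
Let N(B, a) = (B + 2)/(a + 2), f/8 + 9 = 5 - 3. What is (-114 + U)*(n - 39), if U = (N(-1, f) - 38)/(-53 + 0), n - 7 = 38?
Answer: -324215/477 ≈ -679.70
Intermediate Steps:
n = 45 (n = 7 + 38 = 45)
f = -56 (f = -72 + 8*(5 - 3) = -72 + 8*2 = -72 + 16 = -56)
N(B, a) = (2 + B)/(2 + a)
U = 2053/2862 (U = ((2 - 1)/(2 - 56) - 38)/(-53 + 0) = (1/(-54) - 38)/(-53) = (-1/54*1 - 38)*(-1/53) = (-1/54 - 38)*(-1/53) = -2053/54*(-1/53) = 2053/2862 ≈ 0.71733)
(-114 + U)*(n - 39) = (-114 + 2053/2862)*(45 - 39) = -324215/2862*6 = -324215/477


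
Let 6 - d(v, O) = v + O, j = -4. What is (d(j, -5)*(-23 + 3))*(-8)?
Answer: 2400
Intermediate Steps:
d(v, O) = 6 - O - v (d(v, O) = 6 - (v + O) = 6 - (O + v) = 6 + (-O - v) = 6 - O - v)
(d(j, -5)*(-23 + 3))*(-8) = ((6 - 1*(-5) - 1*(-4))*(-23 + 3))*(-8) = ((6 + 5 + 4)*(-20))*(-8) = (15*(-20))*(-8) = -300*(-8) = 2400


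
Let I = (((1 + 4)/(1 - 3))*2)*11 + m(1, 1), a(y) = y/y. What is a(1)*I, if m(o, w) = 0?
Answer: -55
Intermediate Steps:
a(y) = 1
I = -55 (I = (((1 + 4)/(1 - 3))*2)*11 + 0 = ((5/(-2))*2)*11 + 0 = ((5*(-½))*2)*11 + 0 = -5/2*2*11 + 0 = -5*11 + 0 = -55 + 0 = -55)
a(1)*I = 1*(-55) = -55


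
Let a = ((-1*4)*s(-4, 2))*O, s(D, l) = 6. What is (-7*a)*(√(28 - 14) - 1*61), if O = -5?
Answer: 51240 - 840*√14 ≈ 48097.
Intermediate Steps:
a = 120 (a = (-1*4*6)*(-5) = -4*6*(-5) = -24*(-5) = 120)
(-7*a)*(√(28 - 14) - 1*61) = (-7*120)*(√(28 - 14) - 1*61) = -840*(√14 - 61) = -840*(-61 + √14) = 51240 - 840*√14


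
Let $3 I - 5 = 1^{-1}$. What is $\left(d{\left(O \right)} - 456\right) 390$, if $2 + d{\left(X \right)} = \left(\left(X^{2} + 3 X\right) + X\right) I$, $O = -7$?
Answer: $-162240$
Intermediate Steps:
$I = 2$ ($I = \frac{5}{3} + \frac{1}{3 \cdot 1} = \frac{5}{3} + \frac{1}{3} \cdot 1 = \frac{5}{3} + \frac{1}{3} = 2$)
$d{\left(X \right)} = -2 + 2 X^{2} + 8 X$ ($d{\left(X \right)} = -2 + \left(\left(X^{2} + 3 X\right) + X\right) 2 = -2 + \left(X^{2} + 4 X\right) 2 = -2 + \left(2 X^{2} + 8 X\right) = -2 + 2 X^{2} + 8 X$)
$\left(d{\left(O \right)} - 456\right) 390 = \left(\left(-2 + 2 \left(-7\right)^{2} + 8 \left(-7\right)\right) - 456\right) 390 = \left(\left(-2 + 2 \cdot 49 - 56\right) - 456\right) 390 = \left(\left(-2 + 98 - 56\right) - 456\right) 390 = \left(40 - 456\right) 390 = \left(-416\right) 390 = -162240$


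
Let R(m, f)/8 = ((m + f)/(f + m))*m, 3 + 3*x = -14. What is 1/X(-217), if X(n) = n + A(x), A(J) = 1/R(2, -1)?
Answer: -16/3471 ≈ -0.0046096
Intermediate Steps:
x = -17/3 (x = -1 + (⅓)*(-14) = -1 - 14/3 = -17/3 ≈ -5.6667)
R(m, f) = 8*m (R(m, f) = 8*(((m + f)/(f + m))*m) = 8*(((f + m)/(f + m))*m) = 8*(1*m) = 8*m)
A(J) = 1/16 (A(J) = 1/(8*2) = 1/16)
X(n) = 1/16 + n (X(n) = n + 1/16 = 1/16 + n)
1/X(-217) = 1/(1/16 - 217) = 1/(-3471/16) = -16/3471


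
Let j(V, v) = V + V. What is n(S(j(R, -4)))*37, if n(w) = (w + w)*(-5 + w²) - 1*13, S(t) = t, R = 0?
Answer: -481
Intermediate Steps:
j(V, v) = 2*V
n(w) = -13 + 2*w*(-5 + w²) (n(w) = (2*w)*(-5 + w²) - 13 = 2*w*(-5 + w²) - 13 = -13 + 2*w*(-5 + w²))
n(S(j(R, -4)))*37 = (-13 - 20*0 + 2*(2*0)³)*37 = (-13 - 10*0 + 2*0³)*37 = (-13 + 0 + 2*0)*37 = (-13 + 0 + 0)*37 = -13*37 = -481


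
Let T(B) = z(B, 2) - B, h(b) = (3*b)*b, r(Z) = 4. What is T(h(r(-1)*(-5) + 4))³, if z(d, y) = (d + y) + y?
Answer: 64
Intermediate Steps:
h(b) = 3*b²
z(d, y) = d + 2*y
T(B) = 4 (T(B) = (B + 2*2) - B = (B + 4) - B = (4 + B) - B = 4)
T(h(r(-1)*(-5) + 4))³ = 4³ = 64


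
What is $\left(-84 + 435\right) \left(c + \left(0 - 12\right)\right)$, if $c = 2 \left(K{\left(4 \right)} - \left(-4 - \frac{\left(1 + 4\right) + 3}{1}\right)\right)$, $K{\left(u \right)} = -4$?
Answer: $1404$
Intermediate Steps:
$c = 16$ ($c = 2 \left(-4 - \left(-4 - \frac{\left(1 + 4\right) + 3}{1}\right)\right) = 2 \left(-4 - \left(-4 - \left(5 + 3\right) 1\right)\right) = 2 \left(-4 + \left(4 + 8 \cdot 1\right)\right) = 2 \left(-4 + \left(4 + 8\right)\right) = 2 \left(-4 + 12\right) = 2 \cdot 8 = 16$)
$\left(-84 + 435\right) \left(c + \left(0 - 12\right)\right) = \left(-84 + 435\right) \left(16 + \left(0 - 12\right)\right) = 351 \left(16 + \left(0 - 12\right)\right) = 351 \left(16 - 12\right) = 351 \cdot 4 = 1404$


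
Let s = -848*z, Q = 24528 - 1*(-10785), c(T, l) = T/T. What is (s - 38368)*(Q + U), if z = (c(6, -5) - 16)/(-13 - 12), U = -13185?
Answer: -4301329152/5 ≈ -8.6027e+8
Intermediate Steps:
c(T, l) = 1
Q = 35313 (Q = 24528 + 10785 = 35313)
z = ⅗ (z = (1 - 16)/(-13 - 12) = -15/(-25) = -15*(-1/25) = ⅗ ≈ 0.60000)
s = -2544/5 (s = -848*⅗ = -2544/5 ≈ -508.80)
(s - 38368)*(Q + U) = (-2544/5 - 38368)*(35313 - 13185) = -194384/5*22128 = -4301329152/5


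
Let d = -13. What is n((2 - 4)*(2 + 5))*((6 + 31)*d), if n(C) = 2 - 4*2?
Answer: 2886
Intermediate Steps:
n(C) = -6 (n(C) = 2 - 8 = -6)
n((2 - 4)*(2 + 5))*((6 + 31)*d) = -6*(6 + 31)*(-13) = -222*(-13) = -6*(-481) = 2886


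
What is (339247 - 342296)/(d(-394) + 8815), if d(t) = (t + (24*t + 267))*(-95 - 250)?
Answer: -3049/3314950 ≈ -0.00091977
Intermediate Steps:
d(t) = -92115 - 8625*t (d(t) = (t + (267 + 24*t))*(-345) = (267 + 25*t)*(-345) = -92115 - 8625*t)
(339247 - 342296)/(d(-394) + 8815) = (339247 - 342296)/((-92115 - 8625*(-394)) + 8815) = -3049/((-92115 + 3398250) + 8815) = -3049/(3306135 + 8815) = -3049/3314950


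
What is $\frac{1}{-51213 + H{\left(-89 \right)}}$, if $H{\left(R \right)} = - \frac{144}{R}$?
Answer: $- \frac{89}{4557813} \approx -1.9527 \cdot 10^{-5}$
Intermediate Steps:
$\frac{1}{-51213 + H{\left(-89 \right)}} = \frac{1}{-51213 - \frac{144}{-89}} = \frac{1}{-51213 - - \frac{144}{89}} = \frac{1}{-51213 + \frac{144}{89}} = \frac{1}{- \frac{4557813}{89}} = - \frac{89}{4557813}$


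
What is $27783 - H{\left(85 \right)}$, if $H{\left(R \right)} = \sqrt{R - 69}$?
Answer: $27779$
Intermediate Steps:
$H{\left(R \right)} = \sqrt{-69 + R}$
$27783 - H{\left(85 \right)} = 27783 - \sqrt{-69 + 85} = 27783 - \sqrt{16} = 27783 - 4 = 27779$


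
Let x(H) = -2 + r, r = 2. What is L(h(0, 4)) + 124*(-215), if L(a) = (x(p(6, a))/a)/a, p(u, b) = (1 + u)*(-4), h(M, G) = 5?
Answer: -26660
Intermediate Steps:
p(u, b) = -4 - 4*u
x(H) = 0 (x(H) = -2 + 2 = 0)
L(a) = 0 (L(a) = (0/a)/a = 0/a = 0)
L(h(0, 4)) + 124*(-215) = 0 + 124*(-215) = 0 - 26660 = -26660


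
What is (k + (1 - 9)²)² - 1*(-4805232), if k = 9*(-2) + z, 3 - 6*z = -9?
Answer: 4807536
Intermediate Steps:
z = 2 (z = ½ - ⅙*(-9) = ½ + 3/2 = 2)
k = -16 (k = 9*(-2) + 2 = -18 + 2 = -16)
(k + (1 - 9)²)² - 1*(-4805232) = (-16 + (1 - 9)²)² - 1*(-4805232) = (-16 + (-8)²)² + 4805232 = (-16 + 64)² + 4805232 = 48² + 4805232 = 2304 + 4805232 = 4807536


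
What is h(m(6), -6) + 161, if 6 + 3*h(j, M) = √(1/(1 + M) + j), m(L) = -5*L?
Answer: 159 + I*√755/15 ≈ 159.0 + 1.8318*I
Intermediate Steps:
h(j, M) = -2 + √(j + 1/(1 + M))/3 (h(j, M) = -2 + √(1/(1 + M) + j)/3 = -2 + √(j + 1/(1 + M))/3)
h(m(6), -6) + 161 = (-2 + √((1 + (-5*6)*(1 - 6))/(1 - 6))/3) + 161 = (-2 + √((1 - 30*(-5))/(-5))/3) + 161 = (-2 + √(-(1 + 150)/5)/3) + 161 = (-2 + √(-⅕*151)/3) + 161 = (-2 + √(-151/5)/3) + 161 = (-2 + (I*√755/5)/3) + 161 = (-2 + I*√755/15) + 161 = 159 + I*√755/15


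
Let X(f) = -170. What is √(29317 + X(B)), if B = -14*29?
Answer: √29147 ≈ 170.72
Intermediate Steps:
B = -406
√(29317 + X(B)) = √(29317 - 170) = √29147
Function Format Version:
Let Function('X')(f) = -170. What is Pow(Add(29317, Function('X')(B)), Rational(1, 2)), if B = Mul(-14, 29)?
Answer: Pow(29147, Rational(1, 2)) ≈ 170.72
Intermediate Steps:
B = -406
Pow(Add(29317, Function('X')(B)), Rational(1, 2)) = Pow(Add(29317, -170), Rational(1, 2)) = Pow(29147, Rational(1, 2))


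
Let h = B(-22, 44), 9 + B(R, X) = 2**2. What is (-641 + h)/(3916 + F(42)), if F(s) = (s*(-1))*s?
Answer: -323/1076 ≈ -0.30019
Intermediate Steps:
F(s) = -s**2 (F(s) = (-s)*s = -s**2)
B(R, X) = -5 (B(R, X) = -9 + 2**2 = -9 + 4 = -5)
h = -5
(-641 + h)/(3916 + F(42)) = (-641 - 5)/(3916 - 1*42**2) = -646/(3916 - 1*1764) = -646/(3916 - 1764) = -646/2152 = -646*1/2152 = -323/1076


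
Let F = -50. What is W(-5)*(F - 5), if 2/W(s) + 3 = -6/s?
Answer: 550/9 ≈ 61.111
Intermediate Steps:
W(s) = 2/(-3 - 6/s)
W(-5)*(F - 5) = (-2*(-5)/(6 + 3*(-5)))*(-50 - 5) = -2*(-5)/(6 - 15)*(-55) = -2*(-5)/(-9)*(-55) = -2*(-5)*(-1/9)*(-55) = -10/9*(-55) = 550/9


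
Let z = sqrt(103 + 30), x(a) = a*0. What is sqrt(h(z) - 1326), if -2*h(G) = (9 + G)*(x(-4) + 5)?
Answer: sqrt(-5394 - 10*sqrt(133))/2 ≈ 37.112*I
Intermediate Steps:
x(a) = 0
z = sqrt(133) ≈ 11.533
h(G) = -45/2 - 5*G/2 (h(G) = -(9 + G)*(0 + 5)/2 = -(9 + G)*5/2 = -(45 + 5*G)/2 = -45/2 - 5*G/2)
sqrt(h(z) - 1326) = sqrt((-45/2 - 5*sqrt(133)/2) - 1326) = sqrt(-2697/2 - 5*sqrt(133)/2)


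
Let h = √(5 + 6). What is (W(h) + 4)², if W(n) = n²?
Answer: 225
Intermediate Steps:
h = √11 ≈ 3.3166
(W(h) + 4)² = ((√11)² + 4)² = (11 + 4)² = 15² = 225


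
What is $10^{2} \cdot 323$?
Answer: $32300$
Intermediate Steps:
$10^{2} \cdot 323 = 100 \cdot 323 = 32300$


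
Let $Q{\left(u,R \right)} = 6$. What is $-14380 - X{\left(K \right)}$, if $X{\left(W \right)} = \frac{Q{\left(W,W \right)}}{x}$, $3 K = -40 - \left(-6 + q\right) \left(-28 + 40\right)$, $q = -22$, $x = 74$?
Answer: $- \frac{532063}{37} \approx -14380.0$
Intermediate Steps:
$K = \frac{296}{3}$ ($K = \frac{-40 - \left(-6 - 22\right) \left(-28 + 40\right)}{3} = \frac{-40 - \left(-28\right) 12}{3} = \frac{-40 - -336}{3} = \frac{-40 + 336}{3} = \frac{1}{3} \cdot 296 = \frac{296}{3} \approx 98.667$)
$X{\left(W \right)} = \frac{3}{37}$ ($X{\left(W \right)} = \frac{6}{74} = 6 \cdot \frac{1}{74} = \frac{3}{37}$)
$-14380 - X{\left(K \right)} = -14380 - \frac{3}{37} = - \frac{532063}{37}$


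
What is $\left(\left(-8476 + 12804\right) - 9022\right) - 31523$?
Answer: $-36217$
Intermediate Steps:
$\left(\left(-8476 + 12804\right) - 9022\right) - 31523 = \left(4328 - 9022\right) - 31523 = -4694 - 31523 = -36217$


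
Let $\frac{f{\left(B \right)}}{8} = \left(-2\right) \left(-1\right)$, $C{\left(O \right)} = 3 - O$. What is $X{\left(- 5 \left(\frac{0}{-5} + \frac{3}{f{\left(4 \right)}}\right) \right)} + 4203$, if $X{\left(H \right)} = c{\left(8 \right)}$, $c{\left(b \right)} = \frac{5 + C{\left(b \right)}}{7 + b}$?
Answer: $4203$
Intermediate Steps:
$f{\left(B \right)} = 16$ ($f{\left(B \right)} = 8 \left(\left(-2\right) \left(-1\right)\right) = 8 \cdot 2 = 16$)
$c{\left(b \right)} = \frac{8 - b}{7 + b}$ ($c{\left(b \right)} = \frac{5 - \left(-3 + b\right)}{7 + b} = \frac{8 - b}{7 + b}$)
$X{\left(H \right)} = 0$ ($X{\left(H \right)} = \frac{8 - 8}{7 + 8} = \frac{8 - 8}{15} = \frac{1}{15} \cdot 0 = 0$)
$X{\left(- 5 \left(\frac{0}{-5} + \frac{3}{f{\left(4 \right)}}\right) \right)} + 4203 = 0 + 4203 = 4203$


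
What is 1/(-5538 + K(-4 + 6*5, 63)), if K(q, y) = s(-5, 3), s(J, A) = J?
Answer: -1/5543 ≈ -0.00018041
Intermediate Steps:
K(q, y) = -5
1/(-5538 + K(-4 + 6*5, 63)) = 1/(-5538 - 5) = 1/(-5543) = -1/5543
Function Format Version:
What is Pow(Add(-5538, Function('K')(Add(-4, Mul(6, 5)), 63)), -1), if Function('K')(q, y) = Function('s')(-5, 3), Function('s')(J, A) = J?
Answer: Rational(-1, 5543) ≈ -0.00018041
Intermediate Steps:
Function('K')(q, y) = -5
Pow(Add(-5538, Function('K')(Add(-4, Mul(6, 5)), 63)), -1) = Pow(Add(-5538, -5), -1) = Pow(-5543, -1) = Rational(-1, 5543)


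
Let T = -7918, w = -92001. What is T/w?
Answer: 7918/92001 ≈ 0.086064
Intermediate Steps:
T/w = -7918/(-92001) = -7918*(-1/92001) = 7918/92001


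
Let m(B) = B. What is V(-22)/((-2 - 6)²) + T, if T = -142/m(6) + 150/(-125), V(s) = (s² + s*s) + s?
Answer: -4841/480 ≈ -10.085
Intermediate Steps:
V(s) = s + 2*s² (V(s) = (s² + s²) + s = 2*s² + s = s + 2*s²)
T = -373/15 (T = -142/6 + 150/(-125) = -142*⅙ + 150*(-1/125) = -71/3 - 6/5 = -373/15 ≈ -24.867)
V(-22)/((-2 - 6)²) + T = (-22*(1 + 2*(-22)))/((-2 - 6)²) - 373/15 = (-22*(1 - 44))/((-8)²) - 373/15 = -22*(-43)/64 - 373/15 = 946*(1/64) - 373/15 = 473/32 - 373/15 = -4841/480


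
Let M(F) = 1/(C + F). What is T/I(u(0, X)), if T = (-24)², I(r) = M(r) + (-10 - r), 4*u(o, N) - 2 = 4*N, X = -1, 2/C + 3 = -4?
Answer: -4224/79 ≈ -53.468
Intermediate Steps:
C = -2/7 (C = 2/(-3 - 4) = 2/(-7) = 2*(-⅐) = -2/7 ≈ -0.28571)
M(F) = 1/(-2/7 + F)
u(o, N) = ½ + N (u(o, N) = ½ + (4*N)/4 = ½ + N)
I(r) = -10 - r + 7/(-2 + 7*r) (I(r) = 7/(-2 + 7*r) + (-10 - r) = -10 - r + 7/(-2 + 7*r))
T = 576
T/I(u(0, X)) = 576/(((27 - 68*(½ - 1) - 7*(½ - 1)²)/(-2 + 7*(½ - 1)))) = 576/(((27 - 68*(-½) - 7*(-½)²)/(-2 + 7*(-½)))) = 576/(((27 + 34 - 7*¼)/(-2 - 7/2))) = 576/(((27 + 34 - 7/4)/(-11/2))) = 576/((-2/11*237/4)) = 576/(-237/22) = 576*(-22/237) = -4224/79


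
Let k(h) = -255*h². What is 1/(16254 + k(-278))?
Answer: -1/19691166 ≈ -5.0784e-8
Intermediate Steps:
1/(16254 + k(-278)) = 1/(16254 - 255*(-278)²) = 1/(16254 - 255*77284) = 1/(16254 - 19707420) = 1/(-19691166) = -1/19691166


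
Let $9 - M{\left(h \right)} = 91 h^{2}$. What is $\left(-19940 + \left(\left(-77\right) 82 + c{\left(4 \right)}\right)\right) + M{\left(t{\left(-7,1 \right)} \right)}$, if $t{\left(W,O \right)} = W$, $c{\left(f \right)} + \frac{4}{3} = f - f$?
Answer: $- \frac{92116}{3} \approx -30705.0$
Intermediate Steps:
$c{\left(f \right)} = - \frac{4}{3}$ ($c{\left(f \right)} = - \frac{4}{3} + \left(f - f\right) = - \frac{4}{3} + 0 = - \frac{4}{3}$)
$M{\left(h \right)} = 9 - 91 h^{2}$
$\left(-19940 + \left(\left(-77\right) 82 + c{\left(4 \right)}\right)\right) + M{\left(t{\left(-7,1 \right)} \right)} = \left(-19940 - \frac{18946}{3}\right) + \left(9 - 91 \left(-7\right)^{2}\right) = \left(-19940 - \frac{18946}{3}\right) + \left(9 - 4459\right) = - \frac{78766}{3} - 4450 = - \frac{92116}{3}$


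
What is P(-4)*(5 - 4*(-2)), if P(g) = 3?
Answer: 39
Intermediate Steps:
P(-4)*(5 - 4*(-2)) = 3*(5 - 4*(-2)) = 3*(5 + 8) = 3*13 = 39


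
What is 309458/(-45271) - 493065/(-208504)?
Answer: -42201685217/9439184584 ≈ -4.4709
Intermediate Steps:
309458/(-45271) - 493065/(-208504) = 309458*(-1/45271) - 493065*(-1/208504) = -309458/45271 + 493065/208504 = -42201685217/9439184584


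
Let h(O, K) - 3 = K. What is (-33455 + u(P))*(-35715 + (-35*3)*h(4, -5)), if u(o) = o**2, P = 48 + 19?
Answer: 1028437830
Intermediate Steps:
h(O, K) = 3 + K
P = 67
(-33455 + u(P))*(-35715 + (-35*3)*h(4, -5)) = (-33455 + 67**2)*(-35715 + (-35*3)*(3 - 5)) = (-33455 + 4489)*(-35715 - 105*(-2)) = -28966*(-35715 + 210) = -28966*(-35505) = 1028437830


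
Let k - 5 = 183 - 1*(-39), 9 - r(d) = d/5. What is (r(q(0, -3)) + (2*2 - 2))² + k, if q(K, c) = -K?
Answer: 348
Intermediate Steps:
r(d) = 9 - d/5
k = 227 (k = 5 + (183 - 1*(-39)) = 5 + (183 + 39) = 5 + 222 = 227)
(r(q(0, -3)) + (2*2 - 2))² + k = ((9 - (-1)*0/5) + (2*2 - 2))² + 227 = ((9 - ⅕*0) + (4 - 2))² + 227 = ((9 + 0) + 2)² + 227 = (9 + 2)² + 227 = 11² + 227 = 121 + 227 = 348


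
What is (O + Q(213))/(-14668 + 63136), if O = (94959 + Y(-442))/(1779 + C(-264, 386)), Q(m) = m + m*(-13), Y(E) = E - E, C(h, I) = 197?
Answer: -1651899/31924256 ≈ -0.051744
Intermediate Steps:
Y(E) = 0
Q(m) = -12*m (Q(m) = m - 13*m = -12*m)
O = 94959/1976 (O = (94959 + 0)/(1779 + 197) = 94959/1976 ≈ 48.056)
(O + Q(213))/(-14668 + 63136) = (94959/1976 - 12*213)/(-14668 + 63136) = (94959/1976 - 2556)/48468 = -4955697/1976*1/48468 = -1651899/31924256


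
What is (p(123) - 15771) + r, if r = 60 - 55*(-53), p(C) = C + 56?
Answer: -12617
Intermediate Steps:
p(C) = 56 + C
r = 2975 (r = 60 + 2915 = 2975)
(p(123) - 15771) + r = ((56 + 123) - 15771) + 2975 = (179 - 15771) + 2975 = -15592 + 2975 = -12617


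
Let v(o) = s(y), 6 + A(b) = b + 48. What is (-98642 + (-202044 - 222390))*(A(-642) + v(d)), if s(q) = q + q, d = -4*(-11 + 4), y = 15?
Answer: 298153320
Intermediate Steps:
A(b) = 42 + b (A(b) = -6 + (b + 48) = -6 + (48 + b) = 42 + b)
d = 28 (d = -4*(-7) = 28)
s(q) = 2*q
v(o) = 30 (v(o) = 2*15 = 30)
(-98642 + (-202044 - 222390))*(A(-642) + v(d)) = (-98642 + (-202044 - 222390))*((42 - 642) + 30) = (-98642 - 424434)*(-600 + 30) = -523076*(-570) = 298153320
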